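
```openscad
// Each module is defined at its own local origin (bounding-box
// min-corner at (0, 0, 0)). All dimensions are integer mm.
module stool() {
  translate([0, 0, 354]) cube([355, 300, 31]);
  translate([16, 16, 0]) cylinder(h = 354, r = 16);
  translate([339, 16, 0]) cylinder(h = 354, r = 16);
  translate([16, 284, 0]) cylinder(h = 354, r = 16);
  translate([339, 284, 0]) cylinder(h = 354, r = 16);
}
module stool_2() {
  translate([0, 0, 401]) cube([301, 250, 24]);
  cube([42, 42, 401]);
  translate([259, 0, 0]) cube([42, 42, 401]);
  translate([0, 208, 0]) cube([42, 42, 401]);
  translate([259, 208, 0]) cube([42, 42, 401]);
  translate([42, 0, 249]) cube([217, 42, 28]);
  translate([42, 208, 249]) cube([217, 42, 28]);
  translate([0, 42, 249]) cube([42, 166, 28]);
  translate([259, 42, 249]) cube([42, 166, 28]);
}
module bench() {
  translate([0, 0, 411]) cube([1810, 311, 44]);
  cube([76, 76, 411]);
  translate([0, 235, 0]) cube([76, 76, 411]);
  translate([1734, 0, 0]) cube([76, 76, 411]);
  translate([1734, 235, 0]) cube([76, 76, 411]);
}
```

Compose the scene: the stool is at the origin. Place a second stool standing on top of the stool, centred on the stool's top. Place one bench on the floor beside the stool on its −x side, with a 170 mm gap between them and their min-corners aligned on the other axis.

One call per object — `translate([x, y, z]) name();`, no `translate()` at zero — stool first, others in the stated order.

stool();
translate([27, 25, 385]) stool_2();
translate([-1980, 0, 0]) bench();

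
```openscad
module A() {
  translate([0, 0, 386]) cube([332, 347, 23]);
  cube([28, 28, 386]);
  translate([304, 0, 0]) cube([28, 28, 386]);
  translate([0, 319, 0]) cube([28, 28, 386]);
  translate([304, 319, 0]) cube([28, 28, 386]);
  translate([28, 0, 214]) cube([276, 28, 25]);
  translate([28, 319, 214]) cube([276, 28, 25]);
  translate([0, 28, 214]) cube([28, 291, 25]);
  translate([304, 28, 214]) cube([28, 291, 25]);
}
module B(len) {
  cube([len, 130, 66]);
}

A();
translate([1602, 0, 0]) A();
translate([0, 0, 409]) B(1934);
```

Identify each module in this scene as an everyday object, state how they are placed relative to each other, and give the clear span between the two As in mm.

Second stool starts at x = 1602; first ends at x = 332; clear span = 1602 − 332 = 1270 mm.

A is a stool. B is a beam. A beam spans the tops of two stools. The clear span between the two stools is 1270 mm.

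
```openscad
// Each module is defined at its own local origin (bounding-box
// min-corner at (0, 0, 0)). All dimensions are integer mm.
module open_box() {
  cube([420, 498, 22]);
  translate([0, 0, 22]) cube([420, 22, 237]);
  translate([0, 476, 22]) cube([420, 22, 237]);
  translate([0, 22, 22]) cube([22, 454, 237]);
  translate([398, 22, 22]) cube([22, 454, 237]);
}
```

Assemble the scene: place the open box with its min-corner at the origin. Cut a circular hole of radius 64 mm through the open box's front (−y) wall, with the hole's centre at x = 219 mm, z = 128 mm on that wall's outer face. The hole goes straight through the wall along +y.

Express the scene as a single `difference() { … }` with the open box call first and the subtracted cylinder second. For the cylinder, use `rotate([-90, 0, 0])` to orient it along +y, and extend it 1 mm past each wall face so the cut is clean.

difference() {
  open_box();
  translate([219, -1, 128]) rotate([-90, 0, 0]) cylinder(h = 24, r = 64);
}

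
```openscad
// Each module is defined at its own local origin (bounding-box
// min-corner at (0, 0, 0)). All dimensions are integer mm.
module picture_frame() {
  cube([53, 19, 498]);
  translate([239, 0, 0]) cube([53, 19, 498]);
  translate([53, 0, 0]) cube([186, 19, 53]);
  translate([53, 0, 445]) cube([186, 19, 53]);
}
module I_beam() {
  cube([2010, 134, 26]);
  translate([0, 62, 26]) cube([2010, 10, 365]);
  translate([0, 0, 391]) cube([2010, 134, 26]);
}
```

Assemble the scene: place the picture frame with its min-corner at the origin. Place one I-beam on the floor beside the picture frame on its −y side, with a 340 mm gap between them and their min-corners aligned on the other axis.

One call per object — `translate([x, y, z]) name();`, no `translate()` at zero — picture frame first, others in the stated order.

picture_frame();
translate([0, -474, 0]) I_beam();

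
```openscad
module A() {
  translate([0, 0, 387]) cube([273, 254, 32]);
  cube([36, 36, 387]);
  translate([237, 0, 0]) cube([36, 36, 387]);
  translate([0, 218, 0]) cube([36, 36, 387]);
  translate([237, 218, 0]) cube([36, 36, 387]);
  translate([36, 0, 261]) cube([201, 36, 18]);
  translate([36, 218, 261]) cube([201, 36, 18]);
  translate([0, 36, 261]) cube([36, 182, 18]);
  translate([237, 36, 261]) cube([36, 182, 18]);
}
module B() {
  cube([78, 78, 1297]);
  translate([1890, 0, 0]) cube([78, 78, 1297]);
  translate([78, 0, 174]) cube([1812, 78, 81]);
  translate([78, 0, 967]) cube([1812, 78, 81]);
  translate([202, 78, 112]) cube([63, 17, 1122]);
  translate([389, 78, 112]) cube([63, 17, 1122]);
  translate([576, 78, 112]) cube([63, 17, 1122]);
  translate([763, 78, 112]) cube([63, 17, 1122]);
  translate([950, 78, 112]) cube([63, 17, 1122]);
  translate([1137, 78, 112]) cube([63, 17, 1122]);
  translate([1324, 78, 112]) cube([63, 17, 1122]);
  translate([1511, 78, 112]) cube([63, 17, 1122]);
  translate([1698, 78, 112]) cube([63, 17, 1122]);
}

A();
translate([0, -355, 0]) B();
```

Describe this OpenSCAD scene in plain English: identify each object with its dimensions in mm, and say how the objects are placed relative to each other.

A is a four-legged stool. The seat is 273×254 mm, 32 mm thick, top at z = 419 mm. It stands on four square legs, each 36×36 mm in cross-section, from z = 0 to the seat underside, each flush with a corner of the seat. Four stretchers, 36 mm wide and 18 mm tall, connect adjacent legs with their undersides at z = 261 mm, each running between the inner faces of the legs it joins and aligned with the legs' outer faces on the other axis.

B is a fence section. Two 78×78 mm posts, 1297 mm tall, stand on the floor with a clear span of 1812 mm between their inner faces. Two horizontal rails of 78×81 mm section span the gap between the posts with their undersides at z = 174 mm and z = 967 mm, flush with the posts' −y face. 9 pickets, each 63 mm wide, 17 mm thick and 1122 mm tall, are fixed to the +y face of the rails with their bottoms at z = 112 mm, evenly spaced across the span with equal gaps (rounded down to the nearest mm) at the −x end and between each pair — any rounding remainder accumulates at the +x end.

The fence section is on the floor beside the stool on its −y side.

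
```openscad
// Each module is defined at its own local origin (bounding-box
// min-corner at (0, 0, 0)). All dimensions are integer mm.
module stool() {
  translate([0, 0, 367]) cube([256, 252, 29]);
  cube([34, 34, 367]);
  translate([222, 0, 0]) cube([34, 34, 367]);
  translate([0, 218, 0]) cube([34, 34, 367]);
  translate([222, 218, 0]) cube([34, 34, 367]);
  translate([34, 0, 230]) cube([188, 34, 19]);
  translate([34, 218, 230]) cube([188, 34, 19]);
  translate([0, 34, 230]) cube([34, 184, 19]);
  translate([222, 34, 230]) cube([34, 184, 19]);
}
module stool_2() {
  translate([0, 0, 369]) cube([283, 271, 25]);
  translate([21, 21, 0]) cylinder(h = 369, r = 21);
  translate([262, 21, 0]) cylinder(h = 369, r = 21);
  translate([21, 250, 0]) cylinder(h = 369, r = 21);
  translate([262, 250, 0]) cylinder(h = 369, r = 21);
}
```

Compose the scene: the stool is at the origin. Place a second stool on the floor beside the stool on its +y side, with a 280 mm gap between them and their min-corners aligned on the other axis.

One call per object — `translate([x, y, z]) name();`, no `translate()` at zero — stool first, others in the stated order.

stool();
translate([0, 532, 0]) stool_2();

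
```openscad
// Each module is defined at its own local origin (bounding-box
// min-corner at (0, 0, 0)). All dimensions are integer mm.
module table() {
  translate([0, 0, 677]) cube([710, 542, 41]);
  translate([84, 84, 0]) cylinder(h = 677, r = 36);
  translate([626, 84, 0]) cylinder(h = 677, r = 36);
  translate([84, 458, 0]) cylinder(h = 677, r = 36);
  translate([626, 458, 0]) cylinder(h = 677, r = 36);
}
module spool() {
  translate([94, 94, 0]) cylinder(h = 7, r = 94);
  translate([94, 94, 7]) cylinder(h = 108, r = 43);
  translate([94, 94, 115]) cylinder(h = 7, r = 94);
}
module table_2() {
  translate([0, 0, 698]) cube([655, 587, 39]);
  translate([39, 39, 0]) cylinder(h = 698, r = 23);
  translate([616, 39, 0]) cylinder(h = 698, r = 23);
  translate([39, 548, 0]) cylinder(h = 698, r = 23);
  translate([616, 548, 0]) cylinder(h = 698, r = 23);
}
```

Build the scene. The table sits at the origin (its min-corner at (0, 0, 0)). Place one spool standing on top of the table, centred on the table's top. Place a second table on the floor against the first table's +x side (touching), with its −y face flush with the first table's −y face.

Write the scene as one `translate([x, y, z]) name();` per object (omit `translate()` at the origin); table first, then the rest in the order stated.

table();
translate([261, 177, 718]) spool();
translate([710, 0, 0]) table_2();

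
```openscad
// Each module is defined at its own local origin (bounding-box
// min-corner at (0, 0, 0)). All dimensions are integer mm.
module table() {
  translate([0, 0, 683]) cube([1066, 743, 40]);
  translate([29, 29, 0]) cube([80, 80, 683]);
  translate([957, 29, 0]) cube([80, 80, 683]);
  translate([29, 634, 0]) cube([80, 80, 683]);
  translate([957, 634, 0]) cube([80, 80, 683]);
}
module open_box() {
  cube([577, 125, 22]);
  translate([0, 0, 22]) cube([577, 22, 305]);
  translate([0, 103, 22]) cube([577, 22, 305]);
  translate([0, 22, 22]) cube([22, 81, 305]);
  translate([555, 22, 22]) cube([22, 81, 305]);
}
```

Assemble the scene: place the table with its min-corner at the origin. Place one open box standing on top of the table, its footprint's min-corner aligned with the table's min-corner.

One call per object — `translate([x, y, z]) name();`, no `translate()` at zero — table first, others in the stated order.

table();
translate([0, 0, 723]) open_box();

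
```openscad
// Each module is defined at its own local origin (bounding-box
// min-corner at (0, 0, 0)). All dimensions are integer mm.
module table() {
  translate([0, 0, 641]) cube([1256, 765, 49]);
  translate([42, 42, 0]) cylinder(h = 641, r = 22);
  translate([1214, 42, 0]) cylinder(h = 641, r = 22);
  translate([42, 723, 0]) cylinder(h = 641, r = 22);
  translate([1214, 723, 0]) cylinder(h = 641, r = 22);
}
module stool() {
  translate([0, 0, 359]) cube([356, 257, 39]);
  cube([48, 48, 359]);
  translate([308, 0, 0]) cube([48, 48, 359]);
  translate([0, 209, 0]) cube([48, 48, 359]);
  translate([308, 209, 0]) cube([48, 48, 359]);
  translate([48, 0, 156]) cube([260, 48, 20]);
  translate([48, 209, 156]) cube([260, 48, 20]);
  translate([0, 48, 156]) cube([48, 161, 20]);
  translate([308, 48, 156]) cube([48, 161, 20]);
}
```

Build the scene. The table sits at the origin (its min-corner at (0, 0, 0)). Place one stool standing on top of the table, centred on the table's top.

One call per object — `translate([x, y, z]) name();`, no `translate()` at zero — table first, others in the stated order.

table();
translate([450, 254, 690]) stool();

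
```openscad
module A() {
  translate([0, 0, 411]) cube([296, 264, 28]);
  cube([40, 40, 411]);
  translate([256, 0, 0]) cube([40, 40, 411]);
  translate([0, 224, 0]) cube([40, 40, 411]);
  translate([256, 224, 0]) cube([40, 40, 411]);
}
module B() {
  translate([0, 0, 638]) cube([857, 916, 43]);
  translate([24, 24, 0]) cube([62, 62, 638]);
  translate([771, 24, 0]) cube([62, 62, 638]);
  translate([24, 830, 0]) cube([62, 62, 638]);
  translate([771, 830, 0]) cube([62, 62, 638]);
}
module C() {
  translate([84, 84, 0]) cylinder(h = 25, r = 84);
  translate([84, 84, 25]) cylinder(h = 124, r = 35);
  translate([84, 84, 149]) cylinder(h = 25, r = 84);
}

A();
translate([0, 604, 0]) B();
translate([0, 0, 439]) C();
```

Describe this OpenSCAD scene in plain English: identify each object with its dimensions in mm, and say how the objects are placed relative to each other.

A is a four-legged stool. The seat is a 296×264×28 mm slab whose top surface is at z = 439 mm; four square legs, each 40×40 mm in cross-section, run from the floor (z = 0) to the underside of the seat, each flush with a corner of the seat.

B is a table with a 857×916 mm rectangular top, 43 mm thick, top surface at z = 681 mm, supported by four 62×62 mm square legs, each inset 24 mm from the nearest pair of top edges, running from the floor.

C is a spool: two coaxial disc flanges of radius 84 mm and thickness 25 mm, joined by a core cylinder of radius 35 mm and height 124 mm. The lower flange rests on z = 0 and the three cylinders share a vertical axis.

The table is on the floor beside the stool on its +y side. The spool is on top of the stool.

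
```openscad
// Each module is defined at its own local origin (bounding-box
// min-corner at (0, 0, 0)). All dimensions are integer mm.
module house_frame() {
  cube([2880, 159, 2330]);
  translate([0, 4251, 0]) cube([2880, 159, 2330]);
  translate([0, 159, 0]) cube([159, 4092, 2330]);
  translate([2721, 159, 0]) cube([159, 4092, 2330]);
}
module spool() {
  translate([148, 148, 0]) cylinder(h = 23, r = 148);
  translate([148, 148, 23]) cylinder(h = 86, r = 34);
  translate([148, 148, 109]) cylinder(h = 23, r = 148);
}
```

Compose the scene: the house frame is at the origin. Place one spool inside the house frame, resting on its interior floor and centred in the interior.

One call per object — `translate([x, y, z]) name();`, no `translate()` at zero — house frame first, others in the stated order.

house_frame();
translate([1292, 2057, 0]) spool();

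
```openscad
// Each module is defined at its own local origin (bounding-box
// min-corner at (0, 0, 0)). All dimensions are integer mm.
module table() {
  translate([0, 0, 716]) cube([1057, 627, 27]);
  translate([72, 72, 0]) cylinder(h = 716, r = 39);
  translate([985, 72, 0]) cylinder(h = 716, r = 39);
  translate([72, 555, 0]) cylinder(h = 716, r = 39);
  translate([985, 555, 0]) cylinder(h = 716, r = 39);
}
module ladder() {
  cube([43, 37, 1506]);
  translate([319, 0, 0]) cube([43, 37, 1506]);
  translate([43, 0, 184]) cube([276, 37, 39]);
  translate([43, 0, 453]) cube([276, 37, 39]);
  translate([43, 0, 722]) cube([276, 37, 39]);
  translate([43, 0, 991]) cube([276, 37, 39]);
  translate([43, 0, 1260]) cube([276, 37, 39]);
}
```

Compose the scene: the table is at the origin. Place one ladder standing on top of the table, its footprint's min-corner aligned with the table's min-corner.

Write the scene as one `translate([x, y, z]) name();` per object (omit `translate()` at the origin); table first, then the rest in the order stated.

table();
translate([0, 0, 743]) ladder();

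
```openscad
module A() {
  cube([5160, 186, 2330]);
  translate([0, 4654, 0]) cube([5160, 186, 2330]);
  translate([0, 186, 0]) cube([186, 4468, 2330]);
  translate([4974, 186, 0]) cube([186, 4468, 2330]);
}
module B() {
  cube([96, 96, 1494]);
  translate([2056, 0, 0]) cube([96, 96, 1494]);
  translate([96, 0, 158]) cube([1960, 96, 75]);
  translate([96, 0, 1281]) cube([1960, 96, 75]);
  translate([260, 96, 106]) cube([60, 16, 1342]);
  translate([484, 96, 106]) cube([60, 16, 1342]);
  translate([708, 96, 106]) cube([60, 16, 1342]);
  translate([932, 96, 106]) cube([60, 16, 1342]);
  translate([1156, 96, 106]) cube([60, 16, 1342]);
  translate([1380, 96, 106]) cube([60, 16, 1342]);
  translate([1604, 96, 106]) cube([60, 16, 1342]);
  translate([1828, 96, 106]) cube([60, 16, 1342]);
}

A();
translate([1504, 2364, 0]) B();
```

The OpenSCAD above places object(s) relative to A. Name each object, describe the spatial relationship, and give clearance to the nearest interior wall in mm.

Clearances: x = 1318, y = 2178; minimum 1318 mm.

A is a house frame. B is a fence section. The fence section sits inside the house frame, centred. The clearance to the nearest interior wall is 1318 mm.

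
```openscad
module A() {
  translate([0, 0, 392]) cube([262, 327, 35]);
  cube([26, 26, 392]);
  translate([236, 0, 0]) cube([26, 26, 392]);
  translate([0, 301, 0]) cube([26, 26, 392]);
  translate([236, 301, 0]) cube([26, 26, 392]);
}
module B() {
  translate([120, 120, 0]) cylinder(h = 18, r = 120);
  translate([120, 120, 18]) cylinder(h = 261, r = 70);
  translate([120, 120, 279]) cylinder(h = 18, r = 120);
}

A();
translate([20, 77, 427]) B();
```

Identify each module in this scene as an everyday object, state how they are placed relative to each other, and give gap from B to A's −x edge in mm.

The spool's min-x is at 20; the stool's min-x is 0; gap = 20 mm.

A is a stool. B is a spool. The spool is on top of the stool. The gap from the spool to the stool's −x edge is 20 mm.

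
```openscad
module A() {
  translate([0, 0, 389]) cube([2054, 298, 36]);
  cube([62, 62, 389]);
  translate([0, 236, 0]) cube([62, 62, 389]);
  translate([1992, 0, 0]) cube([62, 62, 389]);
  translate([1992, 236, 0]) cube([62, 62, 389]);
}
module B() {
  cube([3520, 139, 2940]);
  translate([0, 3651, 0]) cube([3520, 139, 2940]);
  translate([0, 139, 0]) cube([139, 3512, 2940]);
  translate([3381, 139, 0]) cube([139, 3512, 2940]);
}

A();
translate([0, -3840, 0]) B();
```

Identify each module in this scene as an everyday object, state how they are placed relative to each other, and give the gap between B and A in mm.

A is a bench. B is a house frame. The house frame is on the floor beside the bench on its −y side. The gap between the house frame and the bench is 50 mm.

The house frame's nearest face is 50 mm from the bench's −y face.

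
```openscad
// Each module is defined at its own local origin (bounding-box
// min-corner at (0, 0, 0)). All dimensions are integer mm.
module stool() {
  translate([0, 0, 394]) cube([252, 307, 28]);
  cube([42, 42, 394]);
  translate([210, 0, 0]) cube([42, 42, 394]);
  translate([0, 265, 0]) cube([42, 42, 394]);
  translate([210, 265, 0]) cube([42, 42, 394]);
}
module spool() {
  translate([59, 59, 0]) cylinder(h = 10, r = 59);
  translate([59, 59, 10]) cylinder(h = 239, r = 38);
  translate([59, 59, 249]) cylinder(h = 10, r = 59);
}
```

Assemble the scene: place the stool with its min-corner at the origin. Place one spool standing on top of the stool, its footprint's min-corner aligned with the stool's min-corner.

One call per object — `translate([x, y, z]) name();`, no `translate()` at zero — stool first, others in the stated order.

stool();
translate([0, 0, 422]) spool();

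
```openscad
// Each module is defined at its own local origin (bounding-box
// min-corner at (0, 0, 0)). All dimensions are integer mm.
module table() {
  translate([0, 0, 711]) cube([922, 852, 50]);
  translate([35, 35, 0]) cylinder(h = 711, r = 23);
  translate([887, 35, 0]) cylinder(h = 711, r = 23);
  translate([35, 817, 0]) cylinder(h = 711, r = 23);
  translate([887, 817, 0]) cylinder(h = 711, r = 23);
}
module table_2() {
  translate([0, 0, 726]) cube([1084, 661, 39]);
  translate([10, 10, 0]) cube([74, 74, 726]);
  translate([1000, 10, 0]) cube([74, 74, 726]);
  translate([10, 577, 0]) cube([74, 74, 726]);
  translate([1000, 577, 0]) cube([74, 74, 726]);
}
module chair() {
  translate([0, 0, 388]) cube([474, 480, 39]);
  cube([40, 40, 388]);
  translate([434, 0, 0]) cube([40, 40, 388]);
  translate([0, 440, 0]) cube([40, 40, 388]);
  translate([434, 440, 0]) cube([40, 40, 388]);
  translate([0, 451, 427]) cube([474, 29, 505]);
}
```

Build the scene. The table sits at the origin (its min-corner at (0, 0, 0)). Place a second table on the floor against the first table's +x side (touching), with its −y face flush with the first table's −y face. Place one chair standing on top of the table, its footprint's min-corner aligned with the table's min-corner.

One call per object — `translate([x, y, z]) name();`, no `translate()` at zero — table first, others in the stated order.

table();
translate([922, 0, 0]) table_2();
translate([0, 0, 761]) chair();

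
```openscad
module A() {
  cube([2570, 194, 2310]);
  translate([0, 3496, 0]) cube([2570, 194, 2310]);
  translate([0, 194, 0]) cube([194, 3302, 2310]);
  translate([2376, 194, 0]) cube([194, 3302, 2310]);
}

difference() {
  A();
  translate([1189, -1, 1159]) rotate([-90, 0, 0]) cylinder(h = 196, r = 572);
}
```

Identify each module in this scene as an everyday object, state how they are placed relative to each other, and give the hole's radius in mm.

The subtracted cylinder has r = 572 mm.

A is a house frame. The house frame has a circular hole through its front wall. The hole's radius is 572 mm.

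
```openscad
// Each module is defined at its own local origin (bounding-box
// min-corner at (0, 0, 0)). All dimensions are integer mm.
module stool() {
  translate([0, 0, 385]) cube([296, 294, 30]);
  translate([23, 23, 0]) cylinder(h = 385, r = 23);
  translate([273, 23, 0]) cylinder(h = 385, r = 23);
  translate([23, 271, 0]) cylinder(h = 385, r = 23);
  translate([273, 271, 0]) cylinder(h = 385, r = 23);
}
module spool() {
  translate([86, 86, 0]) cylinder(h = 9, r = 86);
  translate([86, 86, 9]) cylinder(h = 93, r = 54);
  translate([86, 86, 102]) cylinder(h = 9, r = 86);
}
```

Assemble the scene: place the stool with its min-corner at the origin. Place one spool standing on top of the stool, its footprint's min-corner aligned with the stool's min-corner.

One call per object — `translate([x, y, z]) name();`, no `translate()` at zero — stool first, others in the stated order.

stool();
translate([0, 0, 415]) spool();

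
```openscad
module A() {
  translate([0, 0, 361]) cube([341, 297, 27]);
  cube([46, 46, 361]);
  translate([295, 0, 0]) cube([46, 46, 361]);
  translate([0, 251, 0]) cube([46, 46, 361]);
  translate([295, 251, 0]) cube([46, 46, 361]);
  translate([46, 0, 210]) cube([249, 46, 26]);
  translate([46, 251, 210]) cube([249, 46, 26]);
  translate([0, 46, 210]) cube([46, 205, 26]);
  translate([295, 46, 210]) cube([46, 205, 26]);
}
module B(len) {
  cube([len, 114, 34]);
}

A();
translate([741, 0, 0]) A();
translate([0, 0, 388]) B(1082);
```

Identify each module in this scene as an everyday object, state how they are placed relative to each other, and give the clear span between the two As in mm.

A is a stool. B is a beam. A beam spans the tops of two stools. The clear span between the two stools is 400 mm.

Second stool starts at x = 741; first ends at x = 341; clear span = 741 − 341 = 400 mm.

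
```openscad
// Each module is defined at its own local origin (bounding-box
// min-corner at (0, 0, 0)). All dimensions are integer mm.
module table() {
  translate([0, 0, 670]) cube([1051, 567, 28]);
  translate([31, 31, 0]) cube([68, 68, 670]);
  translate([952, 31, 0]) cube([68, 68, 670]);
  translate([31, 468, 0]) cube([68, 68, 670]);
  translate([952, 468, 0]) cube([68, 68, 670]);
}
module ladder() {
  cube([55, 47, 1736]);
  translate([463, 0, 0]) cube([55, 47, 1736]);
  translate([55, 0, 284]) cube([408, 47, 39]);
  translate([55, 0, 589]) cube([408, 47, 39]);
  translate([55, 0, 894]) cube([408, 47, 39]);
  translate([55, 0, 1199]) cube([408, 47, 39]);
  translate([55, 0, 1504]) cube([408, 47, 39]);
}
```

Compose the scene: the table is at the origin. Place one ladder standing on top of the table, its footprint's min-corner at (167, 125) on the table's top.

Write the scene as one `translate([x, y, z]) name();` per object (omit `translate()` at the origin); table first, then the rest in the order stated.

table();
translate([167, 125, 698]) ladder();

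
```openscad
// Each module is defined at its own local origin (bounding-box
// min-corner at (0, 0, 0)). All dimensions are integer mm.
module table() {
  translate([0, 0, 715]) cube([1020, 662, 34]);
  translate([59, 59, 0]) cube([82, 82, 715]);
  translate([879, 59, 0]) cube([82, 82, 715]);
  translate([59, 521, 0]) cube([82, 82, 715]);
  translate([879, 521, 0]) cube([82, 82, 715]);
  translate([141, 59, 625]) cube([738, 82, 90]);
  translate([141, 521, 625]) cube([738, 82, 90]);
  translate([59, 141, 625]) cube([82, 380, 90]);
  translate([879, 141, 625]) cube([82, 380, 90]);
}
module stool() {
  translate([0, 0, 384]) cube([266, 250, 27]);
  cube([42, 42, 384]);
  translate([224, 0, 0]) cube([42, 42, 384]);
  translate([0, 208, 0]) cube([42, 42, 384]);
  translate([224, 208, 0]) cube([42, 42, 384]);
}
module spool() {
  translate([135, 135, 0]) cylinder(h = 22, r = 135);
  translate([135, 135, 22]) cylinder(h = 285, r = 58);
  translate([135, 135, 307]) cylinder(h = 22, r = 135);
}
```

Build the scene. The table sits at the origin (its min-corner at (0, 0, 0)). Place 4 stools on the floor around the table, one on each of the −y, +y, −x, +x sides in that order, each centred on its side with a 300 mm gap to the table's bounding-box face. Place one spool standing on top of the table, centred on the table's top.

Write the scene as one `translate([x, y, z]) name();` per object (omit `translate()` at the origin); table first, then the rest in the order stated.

table();
translate([377, -550, 0]) stool();
translate([377, 962, 0]) stool();
translate([-566, 206, 0]) stool();
translate([1320, 206, 0]) stool();
translate([375, 196, 749]) spool();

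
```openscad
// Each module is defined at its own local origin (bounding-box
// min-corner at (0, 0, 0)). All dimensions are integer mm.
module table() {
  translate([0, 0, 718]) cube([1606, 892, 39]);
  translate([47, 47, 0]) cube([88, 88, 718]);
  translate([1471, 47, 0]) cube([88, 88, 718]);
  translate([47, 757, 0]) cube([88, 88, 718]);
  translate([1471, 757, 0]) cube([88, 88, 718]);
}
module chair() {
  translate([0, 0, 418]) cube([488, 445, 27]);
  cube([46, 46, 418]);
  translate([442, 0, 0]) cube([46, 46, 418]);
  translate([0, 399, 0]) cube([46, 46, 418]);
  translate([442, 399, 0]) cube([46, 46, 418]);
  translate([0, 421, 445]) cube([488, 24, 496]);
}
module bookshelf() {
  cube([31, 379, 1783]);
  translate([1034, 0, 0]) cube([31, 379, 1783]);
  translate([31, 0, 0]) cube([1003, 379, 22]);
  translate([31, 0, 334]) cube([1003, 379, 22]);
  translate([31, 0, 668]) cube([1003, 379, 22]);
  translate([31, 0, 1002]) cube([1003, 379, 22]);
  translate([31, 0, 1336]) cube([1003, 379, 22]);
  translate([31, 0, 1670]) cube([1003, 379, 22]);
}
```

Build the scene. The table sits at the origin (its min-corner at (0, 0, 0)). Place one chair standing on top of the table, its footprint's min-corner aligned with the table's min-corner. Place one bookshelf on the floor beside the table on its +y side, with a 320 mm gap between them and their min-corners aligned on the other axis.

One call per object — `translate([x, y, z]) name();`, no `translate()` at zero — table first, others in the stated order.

table();
translate([0, 0, 757]) chair();
translate([0, 1212, 0]) bookshelf();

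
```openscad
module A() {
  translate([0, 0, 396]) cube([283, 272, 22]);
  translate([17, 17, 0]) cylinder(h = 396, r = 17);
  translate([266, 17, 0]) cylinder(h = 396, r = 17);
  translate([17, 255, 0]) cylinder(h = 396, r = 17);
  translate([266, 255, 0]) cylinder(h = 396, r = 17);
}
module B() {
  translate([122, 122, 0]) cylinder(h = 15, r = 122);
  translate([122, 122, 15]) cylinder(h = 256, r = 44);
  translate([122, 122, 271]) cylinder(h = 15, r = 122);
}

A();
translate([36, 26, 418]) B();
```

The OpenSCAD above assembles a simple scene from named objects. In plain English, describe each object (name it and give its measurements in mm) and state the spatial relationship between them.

A is a simple wooden stool: a rectangular seat 283 mm (x) by 272 mm (y), 22 mm thick, top face at z = 418 mm, on four round legs, each 34 mm in diameter. The legs rest on z = 0, each leg's axis is inset half a diameter from the nearest pair of seat edges (so the leg's bounding box is flush with the corner).

B is a spool: two coaxial disc flanges of radius 122 mm and thickness 15 mm, joined by a core cylinder of radius 44 mm and height 256 mm. The lower flange rests on z = 0 and the three cylinders share a vertical axis.

The spool is on top of the stool.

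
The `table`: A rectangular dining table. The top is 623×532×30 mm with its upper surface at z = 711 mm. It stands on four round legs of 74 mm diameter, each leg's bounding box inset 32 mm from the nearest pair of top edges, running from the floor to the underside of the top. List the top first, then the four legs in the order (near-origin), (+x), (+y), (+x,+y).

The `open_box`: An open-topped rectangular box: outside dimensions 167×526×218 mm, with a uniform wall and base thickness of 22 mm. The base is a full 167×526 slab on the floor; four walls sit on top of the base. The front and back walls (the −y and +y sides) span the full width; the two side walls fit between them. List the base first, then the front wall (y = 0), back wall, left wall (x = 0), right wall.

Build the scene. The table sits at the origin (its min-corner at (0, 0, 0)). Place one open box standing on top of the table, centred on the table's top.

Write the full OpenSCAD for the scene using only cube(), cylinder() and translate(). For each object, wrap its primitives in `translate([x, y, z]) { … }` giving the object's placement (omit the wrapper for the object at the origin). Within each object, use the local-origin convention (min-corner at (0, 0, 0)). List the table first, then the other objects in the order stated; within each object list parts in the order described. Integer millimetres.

translate([0, 0, 681]) cube([623, 532, 30]);
translate([69, 69, 0]) cylinder(h = 681, r = 37);
translate([554, 69, 0]) cylinder(h = 681, r = 37);
translate([69, 463, 0]) cylinder(h = 681, r = 37);
translate([554, 463, 0]) cylinder(h = 681, r = 37);
translate([228, 3, 711]) {
  cube([167, 526, 22]);
  translate([0, 0, 22]) cube([167, 22, 196]);
  translate([0, 504, 22]) cube([167, 22, 196]);
  translate([0, 22, 22]) cube([22, 482, 196]);
  translate([145, 22, 22]) cube([22, 482, 196]);
}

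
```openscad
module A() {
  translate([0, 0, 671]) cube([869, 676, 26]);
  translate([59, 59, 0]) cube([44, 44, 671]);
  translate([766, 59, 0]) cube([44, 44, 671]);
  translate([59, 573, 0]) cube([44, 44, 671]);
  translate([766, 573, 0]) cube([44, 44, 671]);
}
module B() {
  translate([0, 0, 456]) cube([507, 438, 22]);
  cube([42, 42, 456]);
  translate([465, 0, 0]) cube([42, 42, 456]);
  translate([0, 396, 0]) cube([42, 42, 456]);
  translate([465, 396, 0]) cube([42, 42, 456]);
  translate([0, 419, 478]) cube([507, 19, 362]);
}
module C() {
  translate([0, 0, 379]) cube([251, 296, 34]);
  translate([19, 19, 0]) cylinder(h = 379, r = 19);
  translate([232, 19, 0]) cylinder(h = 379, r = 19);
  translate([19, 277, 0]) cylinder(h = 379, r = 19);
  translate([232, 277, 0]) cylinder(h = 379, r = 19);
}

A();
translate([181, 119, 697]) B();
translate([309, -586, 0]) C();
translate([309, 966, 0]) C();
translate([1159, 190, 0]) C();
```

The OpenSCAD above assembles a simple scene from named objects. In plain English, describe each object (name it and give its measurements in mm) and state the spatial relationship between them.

A is a table with a 869×676 mm rectangular top, 26 mm thick, top surface at z = 697 mm, supported by four 44×44 mm square legs, each inset 59 mm from the nearest pair of top edges, running from the floor.

B is a chair. The seat is a 507×438×22 mm slab with its top at z = 478 mm, on four 42×42 mm corner legs (flush with the seat edges, standing on z = 0). A flat backrest 19 mm thick, 362 mm tall, spans the full seat width and rises from the seat top along its +y edge, rear face flush with the rear of the seat.

C is a four-legged stool. The seat is a 251×296×34 mm slab whose top surface is at z = 413 mm; four round legs, each 38 mm in diameter, run from the floor (z = 0) to the underside of the seat, each leg's axis is inset half a diameter from the nearest pair of seat edges (so the leg's bounding box is flush with the corner).

The chair is on top of the table, centred. Three stools sit around the table at the −y, +y, +x sides.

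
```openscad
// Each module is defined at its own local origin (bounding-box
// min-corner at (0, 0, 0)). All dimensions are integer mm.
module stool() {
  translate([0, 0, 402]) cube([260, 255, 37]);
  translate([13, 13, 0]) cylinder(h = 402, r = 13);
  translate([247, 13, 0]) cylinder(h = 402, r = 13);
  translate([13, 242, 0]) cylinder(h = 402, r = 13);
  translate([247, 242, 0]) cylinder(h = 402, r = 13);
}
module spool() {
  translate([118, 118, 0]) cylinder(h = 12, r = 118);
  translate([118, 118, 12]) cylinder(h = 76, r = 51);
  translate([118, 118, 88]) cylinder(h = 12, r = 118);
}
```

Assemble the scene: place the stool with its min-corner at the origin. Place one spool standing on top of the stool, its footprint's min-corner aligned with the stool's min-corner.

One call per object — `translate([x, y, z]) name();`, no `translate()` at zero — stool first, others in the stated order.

stool();
translate([0, 0, 439]) spool();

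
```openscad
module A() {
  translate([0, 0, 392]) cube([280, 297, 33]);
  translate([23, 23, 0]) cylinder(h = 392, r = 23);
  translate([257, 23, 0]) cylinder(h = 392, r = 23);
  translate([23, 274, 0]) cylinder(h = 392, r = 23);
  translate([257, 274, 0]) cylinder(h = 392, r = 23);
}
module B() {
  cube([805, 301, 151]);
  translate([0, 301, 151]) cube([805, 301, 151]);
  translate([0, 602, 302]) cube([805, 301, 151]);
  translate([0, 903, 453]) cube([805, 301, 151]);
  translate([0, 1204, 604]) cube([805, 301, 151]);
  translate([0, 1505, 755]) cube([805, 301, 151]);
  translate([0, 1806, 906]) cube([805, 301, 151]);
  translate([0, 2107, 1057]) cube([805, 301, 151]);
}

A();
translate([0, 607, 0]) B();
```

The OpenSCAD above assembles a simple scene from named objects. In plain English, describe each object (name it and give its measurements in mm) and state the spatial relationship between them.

A is a four-legged stool. The seat is a 280×297×33 mm slab whose top surface is at z = 425 mm; four round legs, each 46 mm in diameter, run from the floor (z = 0) to the underside of the seat, each leg's axis is inset half a diameter from the nearest pair of seat edges (so the leg's bounding box is flush with the corner).

B is a straight staircase of 8 solid steps. Each step is 805 mm wide (x), 301 mm deep (y, the going) and 151 mm tall (the rise). The first step rests on the floor; each subsequent step sits one going further in +y and one rise higher in +z, directly behind and above the previous step with no overlap.

The staircase is on the floor beside the stool on its +y side.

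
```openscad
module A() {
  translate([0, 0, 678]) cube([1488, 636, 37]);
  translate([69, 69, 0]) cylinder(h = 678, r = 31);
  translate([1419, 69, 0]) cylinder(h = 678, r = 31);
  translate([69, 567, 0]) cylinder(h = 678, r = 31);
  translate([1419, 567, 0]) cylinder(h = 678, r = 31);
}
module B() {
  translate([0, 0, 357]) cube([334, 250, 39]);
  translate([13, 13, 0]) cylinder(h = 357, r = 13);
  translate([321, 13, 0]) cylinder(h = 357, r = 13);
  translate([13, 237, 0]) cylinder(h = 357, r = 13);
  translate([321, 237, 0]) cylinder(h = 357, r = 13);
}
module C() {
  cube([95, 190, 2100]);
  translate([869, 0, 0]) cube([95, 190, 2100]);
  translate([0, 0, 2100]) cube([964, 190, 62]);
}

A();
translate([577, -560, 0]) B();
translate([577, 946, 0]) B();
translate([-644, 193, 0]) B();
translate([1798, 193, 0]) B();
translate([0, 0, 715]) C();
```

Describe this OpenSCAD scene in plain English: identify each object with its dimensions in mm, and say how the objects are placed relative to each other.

A is a table: top 1488 mm (x) × 636 mm (y), 37 mm thick, upper face at z = 715 mm, on four round legs of 62 mm diameter, each leg's bounding box inset 38 mm from the nearest pair of top edges, running from z = 0 to the bottom of the top.

B is a four-legged stool. The seat is a 334×250×39 mm slab whose top surface is at z = 396 mm; four round legs, each 26 mm in diameter, run from the floor (z = 0) to the underside of the seat, each leg's axis is inset half a diameter from the nearest pair of seat edges (so the leg's bounding box is flush with the corner).

C is a door frame. The clear opening is 774 mm wide and 2100 mm high. Two 95 mm wide jambs, 190 mm deep, stand either side of the opening from the floor to the top of the opening. A 62 mm thick head sits across the top of both jambs, spanning the full outside width of the frame.

Four stools sit around the table at the −y, +y, −x, +x sides. The door frame is on top of the table.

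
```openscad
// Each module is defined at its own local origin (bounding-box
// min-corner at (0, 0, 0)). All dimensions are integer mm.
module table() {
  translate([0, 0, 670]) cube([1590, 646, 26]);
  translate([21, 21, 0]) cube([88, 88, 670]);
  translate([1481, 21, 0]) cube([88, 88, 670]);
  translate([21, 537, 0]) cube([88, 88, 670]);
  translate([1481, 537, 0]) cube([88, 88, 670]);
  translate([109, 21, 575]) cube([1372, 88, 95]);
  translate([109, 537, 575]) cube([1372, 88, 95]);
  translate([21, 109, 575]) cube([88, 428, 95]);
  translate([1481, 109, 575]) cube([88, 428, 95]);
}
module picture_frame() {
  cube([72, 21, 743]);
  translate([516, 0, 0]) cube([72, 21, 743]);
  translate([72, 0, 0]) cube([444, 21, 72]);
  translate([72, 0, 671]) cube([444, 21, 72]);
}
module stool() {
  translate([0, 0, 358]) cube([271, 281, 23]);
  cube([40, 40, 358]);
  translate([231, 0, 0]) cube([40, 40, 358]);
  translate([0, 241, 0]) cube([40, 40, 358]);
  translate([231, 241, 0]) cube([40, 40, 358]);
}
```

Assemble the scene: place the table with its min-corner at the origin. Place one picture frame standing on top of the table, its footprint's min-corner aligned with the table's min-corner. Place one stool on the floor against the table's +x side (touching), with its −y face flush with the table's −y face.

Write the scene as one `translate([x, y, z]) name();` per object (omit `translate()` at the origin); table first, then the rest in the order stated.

table();
translate([0, 0, 696]) picture_frame();
translate([1590, 0, 0]) stool();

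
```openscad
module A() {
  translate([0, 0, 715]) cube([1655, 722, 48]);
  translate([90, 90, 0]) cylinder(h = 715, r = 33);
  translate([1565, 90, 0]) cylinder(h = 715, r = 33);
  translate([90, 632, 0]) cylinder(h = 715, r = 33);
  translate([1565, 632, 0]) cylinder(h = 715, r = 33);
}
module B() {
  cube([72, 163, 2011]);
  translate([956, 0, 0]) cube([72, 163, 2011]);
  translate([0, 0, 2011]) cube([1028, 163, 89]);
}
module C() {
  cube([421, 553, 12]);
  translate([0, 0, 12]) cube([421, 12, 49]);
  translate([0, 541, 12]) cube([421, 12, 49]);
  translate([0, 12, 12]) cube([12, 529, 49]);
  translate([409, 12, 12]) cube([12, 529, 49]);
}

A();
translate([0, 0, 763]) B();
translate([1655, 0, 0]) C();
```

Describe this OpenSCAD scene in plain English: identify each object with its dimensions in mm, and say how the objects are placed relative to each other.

A is a rectangular dining table. The top is 1655×722×48 mm with its upper surface at z = 763 mm. It stands on four round legs of 66 mm diameter, each leg's bounding box inset 57 mm from the nearest pair of top edges, running from the floor to the underside of the top.

B is a door frame. The clear opening is 884 mm wide and 2011 mm high. Two 72 mm wide jambs, 163 mm deep, stand either side of the opening from the floor to the top of the opening. A 89 mm thick head sits across the top of both jambs, spanning the full outside width of the frame.

C is an open-topped rectangular box: outside dimensions 421×553×61 mm, with a uniform wall and base thickness of 12 mm. The base is a full 421×553 slab on the floor; four walls sit on top of the base. The front and back walls (the −y and +y sides) span the full width; the two side walls fit between them.

The door frame is on top of the table. The open box is against the table's +x side, with their −y faces flush.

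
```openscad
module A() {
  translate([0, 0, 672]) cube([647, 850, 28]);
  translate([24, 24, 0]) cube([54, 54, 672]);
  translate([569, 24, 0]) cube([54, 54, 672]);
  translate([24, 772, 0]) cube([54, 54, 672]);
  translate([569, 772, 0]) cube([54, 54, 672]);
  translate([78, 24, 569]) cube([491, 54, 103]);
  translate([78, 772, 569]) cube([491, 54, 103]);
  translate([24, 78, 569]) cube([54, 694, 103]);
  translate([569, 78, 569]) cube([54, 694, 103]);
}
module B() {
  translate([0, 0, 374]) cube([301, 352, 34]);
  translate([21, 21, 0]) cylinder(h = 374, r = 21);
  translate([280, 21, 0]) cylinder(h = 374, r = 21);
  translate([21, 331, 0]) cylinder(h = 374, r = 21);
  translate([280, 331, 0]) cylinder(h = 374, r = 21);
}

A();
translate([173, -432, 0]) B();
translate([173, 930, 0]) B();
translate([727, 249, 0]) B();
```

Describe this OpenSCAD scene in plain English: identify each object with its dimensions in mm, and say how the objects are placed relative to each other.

A is a rectangular dining table. The top is 647×850×28 mm with its upper surface at z = 700 mm. It stands on four 54×54 mm square legs, each inset 24 mm from the nearest pair of top edges, running from the floor to the underside of the top. Four apron rails, 54 mm thick and 103 mm tall, run between adjacent legs with their top edges flush with the underside of the top and their outer faces flush with the legs' outer faces.

B is a four-legged stool. The seat is 301×352 mm, 34 mm thick, top at z = 408 mm. It stands on four round legs, each 42 mm in diameter, from z = 0 to the seat underside, each leg's axis is inset half a diameter from the nearest pair of seat edges (so the leg's bounding box is flush with the corner).

Three stools sit around the table at the −y, +y, +x sides.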